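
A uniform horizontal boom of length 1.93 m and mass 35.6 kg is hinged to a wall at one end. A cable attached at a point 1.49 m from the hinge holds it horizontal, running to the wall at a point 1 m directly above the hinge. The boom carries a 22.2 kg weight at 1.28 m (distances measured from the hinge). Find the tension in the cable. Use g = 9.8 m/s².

T ≈ 741 N

Sum moments about the hinge (the unknown hinge reaction has zero arm there).
Beam weight: 35.6 × 9.8 = 348.9 N down at 0.965 m → arm 0.965 m, τ = 348.9 × 0.965 = 336.7 N·m clockwise.
Weight: 22.2 × 9.8 = 217.6 N down at 1.28 m → arm 1.28 m, τ = 217.6 × 1.28 = 278.5 N·m clockwise.
Total clockwise load moment = 615.2 N·m.
The cable tension T acts at 1.49 m; only its component perpendicular to the boom, T sinθ, produces torque. sinθ = h/√(h²+d²) = 1/√(1²+1.49²) = 0.5573.
For rotational equilibrium, T × 1.49 × 0.5573 = 615.2, so T = 615.2 / 0.8304 = 741 N.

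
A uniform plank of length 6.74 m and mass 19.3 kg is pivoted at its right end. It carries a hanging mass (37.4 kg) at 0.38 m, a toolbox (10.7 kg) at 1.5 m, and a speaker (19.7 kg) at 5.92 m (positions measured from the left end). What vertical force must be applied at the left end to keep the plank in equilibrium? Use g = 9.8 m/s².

F ≈ 545 N

Choose the right end as the axis so the unknown pivot reaction has zero arm there.
Beam weight: 19.3 × 9.8 = 189.1 N down at 3.37 m → arm 3.37 m, τ = 189.1 × 3.37 = 637.3 N·m counterclockwise.
Hanging mass: 37.4 × 9.8 = 366.5 N down at 0.38 m → arm 6.36 m, τ = 366.5 × 6.36 = 2331 N·m counterclockwise.
Toolbox: 10.7 × 9.8 = 104.9 N down at 1.5 m → arm 5.24 m, τ = 104.9 × 5.24 = 549.7 N·m counterclockwise.
Speaker: 19.7 × 9.8 = 193.1 N down at 5.92 m → arm 0.82 m, τ = 193.1 × 0.82 = 158.3 N·m counterclockwise.
Net moment of the loads = 3676 N·m counterclockwise.
The upward force F acts at the left end, arm 6.74 m, giving F × 6.74 clockwise.
Στ = 0 ⇒ F × 6.74 = 3676 ⇒ F = 3676 / 6.74 = 545 N.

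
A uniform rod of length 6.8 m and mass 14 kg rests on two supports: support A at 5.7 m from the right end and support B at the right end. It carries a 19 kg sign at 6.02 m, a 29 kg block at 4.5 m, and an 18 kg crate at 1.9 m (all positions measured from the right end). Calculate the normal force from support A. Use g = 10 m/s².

Taking torques about support B:
Beam weight: 14 × 10 = 140 N down at 3.4 m → arm 3.4 m, τ = 140 × 3.4 = 476 N·m counterclockwise.
Sign: 19 × 10 = 190 N down at 6.02 m → arm 6.02 m, τ = 190 × 6.02 = 1144 N·m counterclockwise.
Block: 29 × 10 = 290 N down at 4.5 m → arm 4.5 m, τ = 290 × 4.5 = 1305 N·m counterclockwise.
Crate: 18 × 10 = 180 N down at 1.9 m → arm 1.9 m, τ = 180 × 1.9 = 342 N·m counterclockwise.
Net load moment about support B = 3267 N·m counterclockwise.
Reaction R at support A is upward at 5.7 m, arm 5.7 m → moment R × 5.7 clockwise.
Balancing moments: R × 5.7 = 3267, giving R = 573 N.

R_A ≈ 573 N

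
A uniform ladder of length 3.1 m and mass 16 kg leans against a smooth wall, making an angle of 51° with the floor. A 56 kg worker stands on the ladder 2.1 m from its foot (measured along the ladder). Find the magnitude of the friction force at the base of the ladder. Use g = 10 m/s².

Taking torques about the foot of the ladder:
Ladder weight 16×10 = 160 N acts at 1.55 m along the ladder; its horizontal arm is 1.55·cos51° = 0.9754 m → τ = 156.1 N·m clockwise.
Worker: 56×10 = 560 N at 2.1 m → arm 1.322 m → τ = 740.3 N·m clockwise.
Wall normal N acts horizontally at the top; its moment arm is the height L sinθ = 3.1·sin51° = 2.409 m, counterclockwise.
For rotational equilibrium, N × 2.409 = 896.4, so N = 372 N.
ΣFx = 0: friction at the foot balances the wall's push, so f = N_wall = 372 N.

f ≈ 372 N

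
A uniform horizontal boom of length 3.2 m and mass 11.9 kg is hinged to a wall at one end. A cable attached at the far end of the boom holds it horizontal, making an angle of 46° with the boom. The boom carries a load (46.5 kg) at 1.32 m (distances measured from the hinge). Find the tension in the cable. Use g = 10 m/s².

Choose the hinge as the axis so the unknown hinge reaction has zero arm there.
Beam weight: 11.9 × 10 = 119 N down at 1.6 m → arm 1.6 m, τ = 119 × 1.6 = 190.4 N·m clockwise.
Load: 46.5 × 10 = 465 N down at 1.32 m → arm 1.32 m, τ = 465 × 1.32 = 613.8 N·m clockwise.
Total clockwise load moment = 804.2 N·m.
The cable tension T acts at 3.2 m; only its component perpendicular to the boom, T sinθ, produces torque. sin 46° = 0.7193.
Setting net torque to zero: T × 3.2 × 0.7193 = 804.2 → T = 804.2 / 2.302 = 349 N.

T ≈ 349 N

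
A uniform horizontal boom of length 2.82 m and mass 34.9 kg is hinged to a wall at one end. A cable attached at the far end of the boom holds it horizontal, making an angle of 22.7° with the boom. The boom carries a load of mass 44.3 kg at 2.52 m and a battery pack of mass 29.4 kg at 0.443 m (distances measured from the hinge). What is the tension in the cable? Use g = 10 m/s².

Sum moments about the hinge (the unknown hinge reaction has zero arm there).
Beam weight: 34.9 × 10 = 349 N down at 1.41 m → arm 1.41 m, τ = 349 × 1.41 = 492.1 N·m clockwise.
Load: 44.3 × 10 = 443 N down at 2.52 m → arm 2.52 m, τ = 443 × 2.52 = 1116 N·m clockwise.
Battery pack: 29.4 × 10 = 294 N down at 0.443 m → arm 0.443 m, τ = 294 × 0.443 = 130.2 N·m clockwise.
Total clockwise load moment = 1738 N·m.
The cable tension T acts at 2.82 m; only its component perpendicular to the boom, T sinθ, produces torque. sin 22.7° = 0.3859.
Setting net torque to zero: T × 2.82 × 0.3859 = 1738 → T = 1738 / 1.088 = 1600 N.

T ≈ 1600 N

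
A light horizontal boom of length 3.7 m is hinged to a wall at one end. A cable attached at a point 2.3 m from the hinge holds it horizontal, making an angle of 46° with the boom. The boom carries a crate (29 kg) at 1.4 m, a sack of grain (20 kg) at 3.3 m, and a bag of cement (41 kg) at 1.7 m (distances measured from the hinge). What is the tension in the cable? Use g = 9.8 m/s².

T ≈ 1040 N

Take moments about the hinge.
Crate: 29 × 9.8 = 284.2 N down at 1.4 m → arm 1.4 m, τ = 284.2 × 1.4 = 397.9 N·m clockwise.
Sack of grain: 20 × 9.8 = 196 N down at 3.3 m → arm 3.3 m, τ = 196 × 3.3 = 646.8 N·m clockwise.
Bag of cement: 41 × 9.8 = 401.8 N down at 1.7 m → arm 1.7 m, τ = 401.8 × 1.7 = 683.1 N·m clockwise.
Total clockwise load moment = 1728 N·m.
The cable tension T acts at 2.3 m; only its component perpendicular to the boom, T sinθ, produces torque. sin 46° = 0.7193.
Balancing moments: T × 2.3 × 0.7193 = 1728, giving T = 1728 / 1.654 = 1040 N.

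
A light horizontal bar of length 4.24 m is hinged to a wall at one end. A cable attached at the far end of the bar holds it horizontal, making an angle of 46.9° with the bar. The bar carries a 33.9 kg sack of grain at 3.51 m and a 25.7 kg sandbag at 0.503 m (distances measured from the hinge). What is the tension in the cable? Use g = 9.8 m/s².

About the hinge:
Sack of grain: 33.9 × 9.8 = 332.2 N down at 3.51 m → arm 3.51 m, τ = 332.2 × 3.51 = 1166 N·m clockwise.
Sandbag: 25.7 × 9.8 = 251.9 N down at 0.503 m → arm 0.503 m, τ = 251.9 × 0.503 = 126.7 N·m clockwise.
Total clockwise load moment = 1293 N·m.
The cable tension T acts at 4.24 m; only its component perpendicular to the bar, T sinθ, produces torque. sin 46.9° = 0.7302.
Setting net torque to zero: T × 4.24 × 0.7302 = 1293 → T = 1293 / 3.096 = 418 N.

T ≈ 418 N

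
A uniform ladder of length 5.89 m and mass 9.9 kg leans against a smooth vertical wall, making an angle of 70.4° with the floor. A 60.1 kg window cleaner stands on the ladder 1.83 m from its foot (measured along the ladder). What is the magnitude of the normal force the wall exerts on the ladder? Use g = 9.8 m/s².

Taking torques about the foot of the ladder:
Ladder weight 9.9×9.8 = 97.02 N acts at 2.945 m along the ladder; its horizontal arm is 2.945·cos70.4° = 0.9879 m → τ = 95.85 N·m clockwise.
Window cleaner: 60.1×9.8 = 589 N at 1.83 m → arm 0.6139 m → τ = 361.6 N·m clockwise.
Wall normal N acts horizontally at the top; its moment arm is the height L sinθ = 5.89·sin70.4° = 5.549 m, counterclockwise.
Setting net torque to zero: N × 5.549 = 457.5 → N = 82.4 N.

N_wall ≈ 82.4 N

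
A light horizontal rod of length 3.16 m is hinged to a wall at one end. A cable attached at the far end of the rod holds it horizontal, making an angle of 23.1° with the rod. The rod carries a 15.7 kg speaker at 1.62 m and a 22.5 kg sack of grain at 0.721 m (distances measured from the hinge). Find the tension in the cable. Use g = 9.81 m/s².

Choose the hinge as the axis so the unknown hinge reaction has zero arm there.
Speaker: 15.7 × 9.81 = 154 N down at 1.62 m → arm 1.62 m, τ = 154 × 1.62 = 249.5 N·m clockwise.
Sack of grain: 22.5 × 9.81 = 220.7 N down at 0.721 m → arm 0.721 m, τ = 220.7 × 0.721 = 159.1 N·m clockwise.
Total clockwise load moment = 408.6 N·m.
The cable tension T acts at 3.16 m; only its component perpendicular to the rod, T sinθ, produces torque. sin 23.1° = 0.3923.
For rotational equilibrium, T × 3.16 × 0.3923 = 408.6, so T = 408.6 / 1.24 = 330 N.

T ≈ 330 N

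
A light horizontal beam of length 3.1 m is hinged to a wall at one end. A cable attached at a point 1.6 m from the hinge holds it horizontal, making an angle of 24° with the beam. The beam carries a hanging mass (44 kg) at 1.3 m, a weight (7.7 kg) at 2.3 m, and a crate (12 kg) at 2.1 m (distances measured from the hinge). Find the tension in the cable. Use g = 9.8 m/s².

Taking torques about the hinge:
Hanging mass: 44 × 9.8 = 431.2 N down at 1.3 m → arm 1.3 m, τ = 431.2 × 1.3 = 560.6 N·m clockwise.
Weight: 7.7 × 9.8 = 75.46 N down at 2.3 m → arm 2.3 m, τ = 75.46 × 2.3 = 173.6 N·m clockwise.
Crate: 12 × 9.8 = 117.6 N down at 2.1 m → arm 2.1 m, τ = 117.6 × 2.1 = 247 N·m clockwise.
Total clockwise load moment = 981.2 N·m.
The cable tension T acts at 1.6 m; only its component perpendicular to the beam, T sinθ, produces torque. sin 24° = 0.4067.
Στ = 0 ⇒ T × 1.6 × 0.4067 = 981.2 ⇒ T = 981.2 / 0.6507 = 1510 N.

T ≈ 1510 N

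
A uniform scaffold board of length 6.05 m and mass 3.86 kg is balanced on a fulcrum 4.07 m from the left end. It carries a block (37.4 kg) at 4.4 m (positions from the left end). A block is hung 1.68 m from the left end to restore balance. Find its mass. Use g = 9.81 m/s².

Take moments about the fulcrum (at 4.07 m from the left end).
Beam weight: 3.86 × 9.81 = 37.87 N down at 3.025 m → arm 1.045 m, τ = 37.87 × 1.045 = 39.57 N·m counterclockwise.
Block: 37.4 × 9.81 = 366.9 N down at 4.4 m → arm 0.33 m, τ = 366.9 × 0.33 = 121.1 N·m clockwise.
Net moment of known loads = 81.53 N·m clockwise.
An unknown mass m at 1.68 m has arm 2.39 m; its moment is m·g·2.39 counterclockwise.
Setting net torque to zero: m × 9.81 × 2.39 = 81.53 → m = 81.53 / (9.81 × 2.39) = 3.48 kg.

m ≈ 3.48 kg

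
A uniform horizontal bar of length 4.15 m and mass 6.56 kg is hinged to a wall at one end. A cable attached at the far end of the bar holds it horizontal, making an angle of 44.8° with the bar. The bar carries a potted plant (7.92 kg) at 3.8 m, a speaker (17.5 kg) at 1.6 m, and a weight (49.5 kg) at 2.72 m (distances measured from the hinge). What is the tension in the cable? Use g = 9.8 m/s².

Taking torques about the hinge:
Beam weight: 6.56 × 9.8 = 64.29 N down at 2.075 m → arm 2.075 m, τ = 64.29 × 2.075 = 133.4 N·m clockwise.
Potted plant: 7.92 × 9.8 = 77.62 N down at 3.8 m → arm 3.8 m, τ = 77.62 × 3.8 = 295 N·m clockwise.
Speaker: 17.5 × 9.8 = 171.5 N down at 1.6 m → arm 1.6 m, τ = 171.5 × 1.6 = 274.4 N·m clockwise.
Weight: 49.5 × 9.8 = 485.1 N down at 2.72 m → arm 2.72 m, τ = 485.1 × 2.72 = 1319 N·m clockwise.
Total clockwise load moment = 2022 N·m.
The cable tension T acts at 4.15 m; only its component perpendicular to the bar, T sinθ, produces torque. sin 44.8° = 0.7046.
Setting net torque to zero: T × 4.15 × 0.7046 = 2022 → T = 2022 / 2.924 = 692 N.

T ≈ 692 N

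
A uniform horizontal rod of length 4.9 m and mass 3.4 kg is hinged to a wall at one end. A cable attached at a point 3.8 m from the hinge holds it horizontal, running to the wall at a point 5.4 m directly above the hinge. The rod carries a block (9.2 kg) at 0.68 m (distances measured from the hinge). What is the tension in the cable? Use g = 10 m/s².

T ≈ 46.9 N

Taking torques about the hinge:
Beam weight: 3.4 × 10 = 34 N down at 2.45 m → arm 2.45 m, τ = 34 × 2.45 = 83.3 N·m clockwise.
Block: 9.2 × 10 = 92 N down at 0.68 m → arm 0.68 m, τ = 92 × 0.68 = 62.56 N·m clockwise.
Total clockwise load moment = 145.9 N·m.
The cable tension T acts at 3.8 m; only its component perpendicular to the rod, T sinθ, produces torque. sinθ = h/√(h²+d²) = 5.4/√(5.4²+3.8²) = 0.8178.
Στ = 0 ⇒ T × 3.8 × 0.8178 = 145.9 ⇒ T = 145.9 / 3.108 = 46.9 N.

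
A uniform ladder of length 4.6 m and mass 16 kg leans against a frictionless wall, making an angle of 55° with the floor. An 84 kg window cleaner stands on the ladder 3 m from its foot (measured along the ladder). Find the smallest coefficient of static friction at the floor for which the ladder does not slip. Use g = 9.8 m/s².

Take moments about the foot of the ladder.
Ladder weight 16×9.8 = 156.8 N acts at 2.3 m along the ladder; its horizontal arm is 2.3·cos55° = 1.319 m → τ = 206.8 N·m clockwise.
Window cleaner: 84×9.8 = 823.2 N at 3 m → arm 1.721 m → τ = 1417 N·m clockwise.
Wall normal N acts horizontally at the top; its moment arm is the height L sinθ = 4.6·sin55° = 3.768 m, counterclockwise.
For rotational equilibrium, N × 3.768 = 1624, so N = 431 N.
ΣFx = 0 ⇒ f = N_wall = 431 N. ΣFy = 0 ⇒ N_floor = 980 N.
μ_min = f / N_floor = 431 / 980 = 0.44.

μ_min ≈ 0.44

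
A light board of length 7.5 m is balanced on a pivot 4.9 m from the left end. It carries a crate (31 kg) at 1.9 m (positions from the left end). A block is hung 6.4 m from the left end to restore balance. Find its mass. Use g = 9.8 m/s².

Take moments about the pivot (at 4.9 m from the left end).
Crate: 31 × 9.8 = 303.8 N down at 1.9 m → arm 3 m, τ = 303.8 × 3 = 911.4 N·m counterclockwise.
Net moment of known loads = 911.4 N·m counterclockwise.
An unknown mass m at 6.4 m has arm 1.5 m; its moment is m·g·1.5 clockwise.
Setting net torque to zero: m × 9.8 × 1.5 = 911.4 → m = 911.4 / (9.8 × 1.5) = 62 kg.

m ≈ 62 kg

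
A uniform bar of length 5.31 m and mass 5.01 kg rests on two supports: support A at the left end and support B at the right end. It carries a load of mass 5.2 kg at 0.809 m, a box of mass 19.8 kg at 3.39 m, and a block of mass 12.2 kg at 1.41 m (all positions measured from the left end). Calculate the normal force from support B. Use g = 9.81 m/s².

Taking torques about support A:
Beam weight: 5.01 × 9.81 = 49.15 N down at 2.655 m → arm 2.655 m, τ = 49.15 × 2.655 = 130.5 N·m clockwise.
Load: 5.2 × 9.81 = 51.01 N down at 0.809 m → arm 0.809 m, τ = 51.01 × 0.809 = 41.27 N·m clockwise.
Box: 19.8 × 9.81 = 194.2 N down at 3.39 m → arm 3.39 m, τ = 194.2 × 3.39 = 658.3 N·m clockwise.
Block: 12.2 × 9.81 = 119.7 N down at 1.41 m → arm 1.41 m, τ = 119.7 × 1.41 = 168.8 N·m clockwise.
Net load moment about support A = 998.9 N·m clockwise.
Reaction R at support B is upward at 5.31 m, arm 5.31 m → moment R × 5.31 counterclockwise.
Balancing moments: R × 5.31 = 998.9, giving R = 188 N.

R_B ≈ 188 N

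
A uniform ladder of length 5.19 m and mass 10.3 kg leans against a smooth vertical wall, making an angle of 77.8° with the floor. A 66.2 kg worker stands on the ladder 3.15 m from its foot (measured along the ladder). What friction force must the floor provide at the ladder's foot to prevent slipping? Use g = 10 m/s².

Take moments about the foot of the ladder.
Ladder weight 10.3×10 = 103 N acts at 2.595 m along the ladder; its horizontal arm is 2.595·cos77.8° = 0.5484 m → τ = 56.49 N·m clockwise.
Worker: 66.2×10 = 662 N at 3.15 m → arm 0.6657 m → τ = 440.7 N·m clockwise.
Wall normal N acts horizontally at the top; its moment arm is the height L sinθ = 5.19·sin77.8° = 5.073 m, counterclockwise.
For rotational equilibrium, N × 5.073 = 497.2, so N = 98 N.
ΣFx = 0: friction at the foot balances the wall's push, so f = N_wall = 98 N.

f ≈ 98 N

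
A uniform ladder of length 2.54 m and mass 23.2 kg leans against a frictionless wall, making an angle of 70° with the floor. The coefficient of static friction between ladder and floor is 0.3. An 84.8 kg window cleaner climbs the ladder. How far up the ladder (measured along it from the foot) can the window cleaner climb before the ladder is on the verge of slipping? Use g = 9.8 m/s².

Take moments about the foot of the ladder.
Ladder weight 23.2×9.8 = 227.4 N acts at 1.27 m along the ladder; its horizontal arm is 1.27·cos70° = 0.4344 m → τ = 98.78 N·m clockwise.
Window cleaner weight 84.8×9.8 = 831 N at distance d → arm d·cos70° → τ = 831·d·0.342 clockwise.
Wall normal N at the top has arm L sinθ = 2.387 m counterclockwise, so Στ = 0 gives N·2.387 = 98.78 + 284.2·d.
ΣFy = 0 ⇒ N_floor = 1058 N, so the maximum friction is μ_s·N_floor = 0.3×1058 = 317.4 N. ΣFx = 0 ⇒ N_wall = f, so at the slipping point N = 317.4 N.
Substituting: 317.4×2.387 = 98.78 + 284.2·d ⇒ d = (757.6 − 98.78) / 284.2 = 2.32 m.

d ≈ 2.32 m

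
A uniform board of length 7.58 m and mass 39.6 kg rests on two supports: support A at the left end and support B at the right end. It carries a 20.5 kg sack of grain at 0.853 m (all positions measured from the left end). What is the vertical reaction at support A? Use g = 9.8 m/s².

Sum moments about support B (its reaction then has zero moment arm).
Beam weight: 39.6 × 9.8 = 388.1 N down at 3.79 m → arm 3.79 m, τ = 388.1 × 3.79 = 1471 N·m counterclockwise.
Sack of grain: 20.5 × 9.8 = 200.9 N down at 0.853 m → arm 6.727 m, τ = 200.9 × 6.727 = 1351 N·m counterclockwise.
Net load moment about support B = 2822 N·m counterclockwise.
Reaction R at support A is upward at 0 m, arm 7.58 m → moment R × 7.58 clockwise.
Balancing moments: R × 7.58 = 2822, giving R = 372 N.

R_A ≈ 372 N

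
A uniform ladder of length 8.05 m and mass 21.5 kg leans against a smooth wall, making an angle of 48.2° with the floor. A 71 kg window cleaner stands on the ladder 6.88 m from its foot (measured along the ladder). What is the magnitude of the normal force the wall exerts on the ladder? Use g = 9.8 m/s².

About the foot of the ladder:
Ladder weight 21.5×9.8 = 210.7 N acts at 4.025 m along the ladder; its horizontal arm is 4.025·cos48.2° = 2.683 m → τ = 565.3 N·m clockwise.
Window cleaner: 71×9.8 = 695.8 N at 6.88 m → arm 4.586 m → τ = 3191 N·m clockwise.
Wall normal N acts horizontally at the top; its moment arm is the height L sinθ = 8.05·sin48.2° = 6.001 m, counterclockwise.
Balancing moments: N × 6.001 = 3756, giving N = 626 N.

N_wall ≈ 626 N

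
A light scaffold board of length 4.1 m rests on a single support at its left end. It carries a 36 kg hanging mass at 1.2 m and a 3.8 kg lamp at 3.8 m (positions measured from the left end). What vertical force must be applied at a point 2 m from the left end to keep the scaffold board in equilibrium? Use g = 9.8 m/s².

F ≈ 282 N

About the left end:
Hanging mass: 36 × 9.8 = 352.8 N down at 1.2 m → arm 1.2 m, τ = 352.8 × 1.2 = 423.4 N·m clockwise.
Lamp: 3.8 × 9.8 = 37.24 N down at 3.8 m → arm 3.8 m, τ = 37.24 × 3.8 = 141.5 N·m clockwise.
Net moment of the loads = 564.9 N·m clockwise.
The upward force F acts at a point 2 m from the left end, arm 2 m, giving F × 2 counterclockwise.
Setting net torque to zero: F × 2 = 564.9 → F = 564.9 / 2 = 282 N.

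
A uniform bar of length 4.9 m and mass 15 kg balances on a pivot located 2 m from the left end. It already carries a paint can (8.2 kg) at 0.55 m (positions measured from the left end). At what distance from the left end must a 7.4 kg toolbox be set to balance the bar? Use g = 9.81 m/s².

x ≈ 2.69 m from the left end

About the pivot (at 2 m from the left end):
Beam weight: 15 × 9.81 = 147.2 N down at 2.45 m → arm 0.45 m, τ = 147.2 × 0.45 = 66.24 N·m clockwise.
Paint can: 8.2 × 9.81 = 80.44 N down at 0.55 m → arm 1.45 m, τ = 80.44 × 1.45 = 116.6 N·m counterclockwise.
Net moment of existing loads = 50.36 N·m counterclockwise.
The toolbox weighs 7.4 × 9.81 = 72.59 N and must supply an equal clockwise moment, so its lever arm about the pivot is 50.36 / 72.59 = 0.694 m.
That puts it at 2 + 0.694 = 2.69 m from the left end.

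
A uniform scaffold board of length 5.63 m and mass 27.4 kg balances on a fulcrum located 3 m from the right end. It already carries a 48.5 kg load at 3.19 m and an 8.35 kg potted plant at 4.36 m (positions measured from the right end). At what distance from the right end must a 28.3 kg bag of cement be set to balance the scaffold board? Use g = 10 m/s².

Take moments about the fulcrum (at 3 m from the right end).
Beam weight: 27.4 × 10 = 274 N down at 2.815 m → arm 0.185 m, τ = 274 × 0.185 = 50.69 N·m clockwise.
Load: 48.5 × 10 = 485 N down at 3.19 m → arm 0.19 m, τ = 485 × 0.19 = 92.15 N·m counterclockwise.
Potted plant: 8.35 × 10 = 83.5 N down at 4.36 m → arm 1.36 m, τ = 83.5 × 1.36 = 113.6 N·m counterclockwise.
Net moment of existing loads = 155.1 N·m counterclockwise.
The bag of cement weighs 28.3 × 10 = 283 N and must supply an equal clockwise moment, so its lever arm about the fulcrum is 155.1 / 283 = 0.548 m.
That puts it at 3 − 0.548 = 2.45 m from the right end.

x ≈ 2.45 m from the right end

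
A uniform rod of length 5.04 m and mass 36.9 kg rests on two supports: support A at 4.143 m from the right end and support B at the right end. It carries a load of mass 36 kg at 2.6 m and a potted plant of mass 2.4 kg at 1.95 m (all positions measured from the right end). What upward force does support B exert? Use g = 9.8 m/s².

R_B ≈ 286 N

Sum moments about support A (its reaction then has zero moment arm).
Beam weight: 36.9 × 9.8 = 361.6 N down at 2.52 m → arm 1.623 m, τ = 361.6 × 1.623 = 586.9 N·m clockwise.
Load: 36 × 9.8 = 352.8 N down at 2.6 m → arm 1.543 m, τ = 352.8 × 1.543 = 544.4 N·m clockwise.
Potted plant: 2.4 × 9.8 = 23.52 N down at 1.95 m → arm 2.193 m, τ = 23.52 × 2.193 = 51.58 N·m clockwise.
Net load moment about support A = 1183 N·m clockwise.
Reaction R at support B is upward at 0 m, arm 4.143 m → moment R × 4.143 counterclockwise.
For rotational equilibrium, R × 4.143 = 1183, so R = 286 N.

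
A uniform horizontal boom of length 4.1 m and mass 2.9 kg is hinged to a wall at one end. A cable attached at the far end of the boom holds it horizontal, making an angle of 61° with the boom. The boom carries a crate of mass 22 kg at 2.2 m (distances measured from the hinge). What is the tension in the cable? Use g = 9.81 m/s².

Take moments about the hinge.
Beam weight: 2.9 × 9.81 = 28.45 N down at 2.05 m → arm 2.05 m, τ = 28.45 × 2.05 = 58.32 N·m clockwise.
Crate: 22 × 9.81 = 215.8 N down at 2.2 m → arm 2.2 m, τ = 215.8 × 2.2 = 474.8 N·m clockwise.
Total clockwise load moment = 533.1 N·m.
The cable tension T acts at 4.1 m; only its component perpendicular to the boom, T sinθ, produces torque. sin 61° = 0.8746.
Στ = 0 ⇒ T × 4.1 × 0.8746 = 533.1 ⇒ T = 533.1 / 3.586 = 149 N.

T ≈ 149 N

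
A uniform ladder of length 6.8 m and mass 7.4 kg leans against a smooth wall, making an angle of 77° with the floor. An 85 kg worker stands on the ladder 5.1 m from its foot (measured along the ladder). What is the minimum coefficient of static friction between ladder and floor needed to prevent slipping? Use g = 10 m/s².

μ_min ≈ 0.169

Taking torques about the foot of the ladder:
Ladder weight 7.4×10 = 74 N acts at 3.4 m along the ladder; its horizontal arm is 3.4·cos77° = 0.7648 m → τ = 56.6 N·m clockwise.
Worker: 85×10 = 850 N at 5.1 m → arm 1.147 m → τ = 975 N·m clockwise.
Wall normal N acts horizontally at the top; its moment arm is the height L sinθ = 6.8·sin77° = 6.626 m, counterclockwise.
Setting net torque to zero: N × 6.626 = 1032 → N = 155.8 N.
ΣFx = 0 ⇒ f = N_wall = 155.8 N. ΣFy = 0 ⇒ N_floor = 924 N.
μ_min = f / N_floor = 155.8 / 924 = 0.169.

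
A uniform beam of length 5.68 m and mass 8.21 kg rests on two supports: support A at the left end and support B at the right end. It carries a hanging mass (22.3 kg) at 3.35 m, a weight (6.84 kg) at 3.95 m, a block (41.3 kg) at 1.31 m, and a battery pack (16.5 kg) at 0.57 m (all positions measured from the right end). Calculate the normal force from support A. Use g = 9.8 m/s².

R_A ≈ 325 N

Choose support B as the axis so its reaction then has zero moment arm.
Beam weight: 8.21 × 9.8 = 80.46 N down at 2.84 m → arm 2.84 m, τ = 80.46 × 2.84 = 228.5 N·m counterclockwise.
Hanging mass: 22.3 × 9.8 = 218.5 N down at 3.35 m → arm 3.35 m, τ = 218.5 × 3.35 = 732 N·m counterclockwise.
Weight: 6.84 × 9.8 = 67.03 N down at 3.95 m → arm 3.95 m, τ = 67.03 × 3.95 = 264.8 N·m counterclockwise.
Block: 41.3 × 9.8 = 404.7 N down at 1.31 m → arm 1.31 m, τ = 404.7 × 1.31 = 530.2 N·m counterclockwise.
Battery pack: 16.5 × 9.8 = 161.7 N down at 0.57 m → arm 0.57 m, τ = 161.7 × 0.57 = 92.17 N·m counterclockwise.
Net load moment about support B = 1848 N·m counterclockwise.
Reaction R at support A is upward at 5.68 m, arm 5.68 m → moment R × 5.68 clockwise.
Setting net torque to zero: R × 5.68 = 1848 → R = 325 N.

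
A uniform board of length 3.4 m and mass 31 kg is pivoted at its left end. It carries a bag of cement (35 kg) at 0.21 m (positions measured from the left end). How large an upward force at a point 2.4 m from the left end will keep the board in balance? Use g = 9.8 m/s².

Choose the left end as the axis so the unknown pivot reaction has zero arm there.
Beam weight: 31 × 9.8 = 303.8 N down at 1.7 m → arm 1.7 m, τ = 303.8 × 1.7 = 516.5 N·m clockwise.
Bag of cement: 35 × 9.8 = 343 N down at 0.21 m → arm 0.21 m, τ = 343 × 0.21 = 72.03 N·m clockwise.
Net moment of the loads = 588.5 N·m clockwise.
The upward force F acts at a point 2.4 m from the left end, arm 2.4 m, giving F × 2.4 counterclockwise.
For rotational equilibrium, F × 2.4 = 588.5, so F = 588.5 / 2.4 = 245 N.

F ≈ 245 N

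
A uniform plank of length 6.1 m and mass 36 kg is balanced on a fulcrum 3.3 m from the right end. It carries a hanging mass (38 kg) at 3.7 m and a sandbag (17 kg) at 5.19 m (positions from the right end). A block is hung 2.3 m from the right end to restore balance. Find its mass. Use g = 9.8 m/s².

Take moments about the fulcrum (at 3.3 m from the right end).
Beam weight: 36 × 9.8 = 352.8 N down at 3.05 m → arm 0.25 m, τ = 352.8 × 0.25 = 88.2 N·m clockwise.
Hanging mass: 38 × 9.8 = 372.4 N down at 3.7 m → arm 0.4 m, τ = 372.4 × 0.4 = 149 N·m counterclockwise.
Sandbag: 17 × 9.8 = 166.6 N down at 5.19 m → arm 1.89 m, τ = 166.6 × 1.89 = 314.9 N·m counterclockwise.
Net moment of known loads = 375.7 N·m counterclockwise.
An unknown mass m at 2.3 m has arm 1 m; its moment is m·g·1 clockwise.
For rotational equilibrium, m × 9.8 × 1 = 375.7, so m = 375.7 / (9.8 × 1) = 38.3 kg.

m ≈ 38.3 kg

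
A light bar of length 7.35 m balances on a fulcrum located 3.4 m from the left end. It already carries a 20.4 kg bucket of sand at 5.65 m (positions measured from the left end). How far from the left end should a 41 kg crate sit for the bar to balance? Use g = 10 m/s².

x ≈ 2.28 m from the left end

Taking torques about the fulcrum (at 3.4 m from the left end):
Bucket of sand: 20.4 × 10 = 204 N down at 5.65 m → arm 2.25 m, τ = 204 × 2.25 = 459 N·m clockwise.
Net moment of existing loads = 459 N·m clockwise.
The crate weighs 41 × 10 = 410 N and must supply an equal counterclockwise moment, so its lever arm about the fulcrum is 459 / 410 = 1.12 m.
That puts it at 3.4 − 1.12 = 2.28 m from the left end.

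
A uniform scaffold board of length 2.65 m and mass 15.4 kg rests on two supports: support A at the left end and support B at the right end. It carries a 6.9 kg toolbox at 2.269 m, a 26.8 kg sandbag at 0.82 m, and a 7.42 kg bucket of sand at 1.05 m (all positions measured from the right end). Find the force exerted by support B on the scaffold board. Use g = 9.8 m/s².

R_B ≈ 310 N

About support A:
Beam weight: 15.4 × 9.8 = 150.9 N down at 1.325 m → arm 1.325 m, τ = 150.9 × 1.325 = 199.9 N·m clockwise.
Toolbox: 6.9 × 9.8 = 67.62 N down at 2.269 m → arm 0.381 m, τ = 67.62 × 0.381 = 25.76 N·m clockwise.
Sandbag: 26.8 × 9.8 = 262.6 N down at 0.82 m → arm 1.83 m, τ = 262.6 × 1.83 = 480.6 N·m clockwise.
Bucket of sand: 7.42 × 9.8 = 72.72 N down at 1.05 m → arm 1.6 m, τ = 72.72 × 1.6 = 116.4 N·m clockwise.
Net load moment about support A = 822.7 N·m clockwise.
Reaction R at support B is upward at 0 m, arm 2.65 m → moment R × 2.65 counterclockwise.
Στ = 0 ⇒ R × 2.65 = 822.7 ⇒ R = 310 N.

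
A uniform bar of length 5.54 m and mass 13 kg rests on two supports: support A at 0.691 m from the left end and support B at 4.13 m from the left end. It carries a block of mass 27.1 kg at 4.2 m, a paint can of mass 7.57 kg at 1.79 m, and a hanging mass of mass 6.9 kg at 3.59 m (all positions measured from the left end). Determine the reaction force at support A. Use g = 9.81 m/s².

Take moments about support B.
Beam weight: 13 × 9.81 = 127.5 N down at 2.77 m → arm 1.36 m, τ = 127.5 × 1.36 = 173.4 N·m counterclockwise.
Block: 27.1 × 9.81 = 265.9 N down at 4.2 m → arm 0.07 m, τ = 265.9 × 0.07 = 18.61 N·m clockwise.
Paint can: 7.57 × 9.81 = 74.26 N down at 1.79 m → arm 2.34 m, τ = 74.26 × 2.34 = 173.8 N·m counterclockwise.
Hanging mass: 6.9 × 9.81 = 67.69 N down at 3.59 m → arm 0.54 m, τ = 67.69 × 0.54 = 36.55 N·m counterclockwise.
Net load moment about support B = 365.1 N·m counterclockwise.
Reaction R at support A is upward at 0.691 m, arm 3.439 m → moment R × 3.439 clockwise.
Στ = 0 ⇒ R × 3.439 = 365.1 ⇒ R = 106 N.

R_A ≈ 106 N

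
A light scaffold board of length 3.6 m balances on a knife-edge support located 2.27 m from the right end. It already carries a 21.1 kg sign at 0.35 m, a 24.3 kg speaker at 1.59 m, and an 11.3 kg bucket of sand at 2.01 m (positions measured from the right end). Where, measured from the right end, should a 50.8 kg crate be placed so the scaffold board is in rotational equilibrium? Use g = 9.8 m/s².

Sum moments about the knife-edge support (at 2.27 m from the right end) (the support reaction has zero arm there).
Sign: 21.1 × 9.8 = 206.8 N down at 0.35 m → arm 1.92 m, τ = 206.8 × 1.92 = 397.1 N·m clockwise.
Speaker: 24.3 × 9.8 = 238.1 N down at 1.59 m → arm 0.68 m, τ = 238.1 × 0.68 = 161.9 N·m clockwise.
Bucket of sand: 11.3 × 9.8 = 110.7 N down at 2.01 m → arm 0.26 m, τ = 110.7 × 0.26 = 28.78 N·m clockwise.
Net moment of existing loads = 587.8 N·m clockwise.
The crate weighs 50.8 × 9.8 = 497.8 N and must supply an equal counterclockwise moment, so its lever arm about the knife-edge support is 587.8 / 497.8 = 1.18 m.
That puts it at 2.27 + 1.18 = 3.45 m from the right end.

x ≈ 3.45 m from the right end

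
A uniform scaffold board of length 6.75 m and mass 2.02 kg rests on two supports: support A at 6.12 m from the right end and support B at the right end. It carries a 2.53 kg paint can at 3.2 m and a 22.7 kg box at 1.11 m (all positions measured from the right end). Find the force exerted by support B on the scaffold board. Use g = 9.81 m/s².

Take moments about support A.
Beam weight: 2.02 × 9.81 = 19.82 N down at 3.375 m → arm 2.745 m, τ = 19.82 × 2.745 = 54.41 N·m clockwise.
Paint can: 2.53 × 9.81 = 24.82 N down at 3.2 m → arm 2.92 m, τ = 24.82 × 2.92 = 72.47 N·m clockwise.
Box: 22.7 × 9.81 = 222.7 N down at 1.11 m → arm 5.01 m, τ = 222.7 × 5.01 = 1116 N·m clockwise.
Net load moment about support A = 1243 N·m clockwise.
Reaction R at support B is upward at 0 m, arm 6.12 m → moment R × 6.12 counterclockwise.
Setting net torque to zero: R × 6.12 = 1243 → R = 203 N.

R_B ≈ 203 N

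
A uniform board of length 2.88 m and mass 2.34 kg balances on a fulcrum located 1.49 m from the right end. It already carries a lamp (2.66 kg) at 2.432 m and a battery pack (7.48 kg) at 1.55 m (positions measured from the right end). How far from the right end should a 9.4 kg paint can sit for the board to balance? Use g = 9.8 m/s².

About the fulcrum (at 1.49 m from the right end):
Beam weight: 2.34 × 9.8 = 22.93 N down at 1.44 m → arm 0.05 m, τ = 22.93 × 0.05 = 1.147 N·m clockwise.
Lamp: 2.66 × 9.8 = 26.07 N down at 2.432 m → arm 0.942 m, τ = 26.07 × 0.942 = 24.56 N·m counterclockwise.
Battery pack: 7.48 × 9.8 = 73.3 N down at 1.55 m → arm 0.06 m, τ = 73.3 × 0.06 = 4.398 N·m counterclockwise.
Net moment of existing loads = 27.81 N·m counterclockwise.
The paint can weighs 9.4 × 9.8 = 92.12 N and must supply an equal clockwise moment, so its lever arm about the fulcrum is 27.81 / 92.12 = 0.302 m.
That puts it at 1.49 − 0.302 = 1.19 m from the right end.

x ≈ 1.19 m from the right end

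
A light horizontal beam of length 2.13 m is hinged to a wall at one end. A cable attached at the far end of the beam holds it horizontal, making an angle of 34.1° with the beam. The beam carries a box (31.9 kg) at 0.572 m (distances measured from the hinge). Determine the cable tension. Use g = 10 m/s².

T ≈ 153 N

About the hinge:
Box: 31.9 × 10 = 319 N down at 0.572 m → arm 0.572 m, τ = 319 × 0.572 = 182.5 N·m clockwise.
Total clockwise load moment = 182.5 N·m.
The cable tension T acts at 2.13 m; only its component perpendicular to the beam, T sinθ, produces torque. sin 34.1° = 0.5606.
Balancing moments: T × 2.13 × 0.5606 = 182.5, giving T = 182.5 / 1.194 = 153 N.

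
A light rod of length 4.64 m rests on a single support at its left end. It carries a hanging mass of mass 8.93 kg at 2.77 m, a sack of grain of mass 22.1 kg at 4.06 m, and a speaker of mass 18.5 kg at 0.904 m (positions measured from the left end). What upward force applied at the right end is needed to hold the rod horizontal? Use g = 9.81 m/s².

F ≈ 277 N

Sum moments about the left end (the unknown pivot reaction has zero arm there).
Hanging mass: 8.93 × 9.81 = 87.6 N down at 2.77 m → arm 2.77 m, τ = 87.6 × 2.77 = 242.7 N·m clockwise.
Sack of grain: 22.1 × 9.81 = 216.8 N down at 4.06 m → arm 4.06 m, τ = 216.8 × 4.06 = 880.2 N·m clockwise.
Speaker: 18.5 × 9.81 = 181.5 N down at 0.904 m → arm 0.904 m, τ = 181.5 × 0.904 = 164.1 N·m clockwise.
Net moment of the loads = 1287 N·m clockwise.
The upward force F acts at the right end, arm 4.64 m, giving F × 4.64 counterclockwise.
For rotational equilibrium, F × 4.64 = 1287, so F = 1287 / 4.64 = 277 N.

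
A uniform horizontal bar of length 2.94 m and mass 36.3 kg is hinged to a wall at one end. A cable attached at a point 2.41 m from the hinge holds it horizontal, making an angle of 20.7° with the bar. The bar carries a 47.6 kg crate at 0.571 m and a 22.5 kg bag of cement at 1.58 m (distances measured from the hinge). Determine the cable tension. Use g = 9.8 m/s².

T ≈ 1340 N

Sum moments about the hinge (the unknown hinge reaction has zero arm there).
Beam weight: 36.3 × 9.8 = 355.7 N down at 1.47 m → arm 1.47 m, τ = 355.7 × 1.47 = 522.9 N·m clockwise.
Crate: 47.6 × 9.8 = 466.5 N down at 0.571 m → arm 0.571 m, τ = 466.5 × 0.571 = 266.4 N·m clockwise.
Bag of cement: 22.5 × 9.8 = 220.5 N down at 1.58 m → arm 1.58 m, τ = 220.5 × 1.58 = 348.4 N·m clockwise.
Total clockwise load moment = 1138 N·m.
The cable tension T acts at 2.41 m; only its component perpendicular to the bar, T sinθ, produces torque. sin 20.7° = 0.3535.
For rotational equilibrium, T × 2.41 × 0.3535 = 1138, so T = 1138 / 0.8519 = 1340 N.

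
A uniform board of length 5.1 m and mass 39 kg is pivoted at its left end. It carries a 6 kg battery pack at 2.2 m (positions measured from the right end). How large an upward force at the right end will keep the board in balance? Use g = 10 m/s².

F ≈ 229 N

Sum moments about the left end (the unknown pivot reaction has zero arm there).
Beam weight: 39 × 10 = 390 N down at 2.55 m → arm 2.55 m, τ = 390 × 2.55 = 994.5 N·m clockwise.
Battery pack: 6 × 10 = 60 N down at 2.2 m → arm 2.9 m, τ = 60 × 2.9 = 174 N·m clockwise.
Net moment of the loads = 1168 N·m clockwise.
The upward force F acts at the right end, arm 5.1 m, giving F × 5.1 counterclockwise.
For rotational equilibrium, F × 5.1 = 1168, so F = 1168 / 5.1 = 229 N.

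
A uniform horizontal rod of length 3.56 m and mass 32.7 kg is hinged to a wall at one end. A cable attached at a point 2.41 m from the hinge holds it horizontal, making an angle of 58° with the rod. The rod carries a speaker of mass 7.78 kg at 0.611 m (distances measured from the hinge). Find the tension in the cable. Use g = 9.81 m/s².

Taking torques about the hinge:
Beam weight: 32.7 × 9.81 = 320.8 N down at 1.78 m → arm 1.78 m, τ = 320.8 × 1.78 = 571 N·m clockwise.
Speaker: 7.78 × 9.81 = 76.32 N down at 0.611 m → arm 0.611 m, τ = 76.32 × 0.611 = 46.63 N·m clockwise.
Total clockwise load moment = 617.6 N·m.
The cable tension T acts at 2.41 m; only its component perpendicular to the rod, T sinθ, produces torque. sin 58° = 0.848.
Setting net torque to zero: T × 2.41 × 0.848 = 617.6 → T = 617.6 / 2.044 = 302 N.

T ≈ 302 N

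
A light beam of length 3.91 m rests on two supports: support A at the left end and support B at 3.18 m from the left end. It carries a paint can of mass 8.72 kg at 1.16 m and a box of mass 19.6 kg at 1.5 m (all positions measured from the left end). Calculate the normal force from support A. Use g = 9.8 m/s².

R_A ≈ 156 N

About support B:
Paint can: 8.72 × 9.8 = 85.46 N down at 1.16 m → arm 2.02 m, τ = 85.46 × 2.02 = 172.6 N·m counterclockwise.
Box: 19.6 × 9.8 = 192.1 N down at 1.5 m → arm 1.68 m, τ = 192.1 × 1.68 = 322.7 N·m counterclockwise.
Net load moment about support B = 495.3 N·m counterclockwise.
Reaction R at support A is upward at 0 m, arm 3.18 m → moment R × 3.18 clockwise.
For rotational equilibrium, R × 3.18 = 495.3, so R = 156 N.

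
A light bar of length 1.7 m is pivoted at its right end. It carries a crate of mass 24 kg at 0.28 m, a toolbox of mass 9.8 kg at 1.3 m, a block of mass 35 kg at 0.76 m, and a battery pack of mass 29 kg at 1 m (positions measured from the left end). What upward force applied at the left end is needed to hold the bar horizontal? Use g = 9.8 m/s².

F ≈ 526 N

About the right end:
Crate: 24 × 9.8 = 235.2 N down at 0.28 m → arm 1.42 m, τ = 235.2 × 1.42 = 334 N·m counterclockwise.
Toolbox: 9.8 × 9.8 = 96.04 N down at 1.3 m → arm 0.4 m, τ = 96.04 × 0.4 = 38.42 N·m counterclockwise.
Block: 35 × 9.8 = 343 N down at 0.76 m → arm 0.94 m, τ = 343 × 0.94 = 322.4 N·m counterclockwise.
Battery pack: 29 × 9.8 = 284.2 N down at 1 m → arm 0.7 m, τ = 284.2 × 0.7 = 198.9 N·m counterclockwise.
Net moment of the loads = 893.7 N·m counterclockwise.
The upward force F acts at the left end, arm 1.7 m, giving F × 1.7 clockwise.
For rotational equilibrium, F × 1.7 = 893.7, so F = 893.7 / 1.7 = 526 N.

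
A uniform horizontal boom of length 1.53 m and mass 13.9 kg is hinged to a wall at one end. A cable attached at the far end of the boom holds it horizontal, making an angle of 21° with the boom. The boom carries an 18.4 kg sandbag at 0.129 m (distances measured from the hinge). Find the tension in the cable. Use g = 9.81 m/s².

T ≈ 233 N

Take moments about the hinge.
Beam weight: 13.9 × 9.81 = 136.4 N down at 0.765 m → arm 0.765 m, τ = 136.4 × 0.765 = 104.3 N·m clockwise.
Sandbag: 18.4 × 9.81 = 180.5 N down at 0.129 m → arm 0.129 m, τ = 180.5 × 0.129 = 23.28 N·m clockwise.
Total clockwise load moment = 127.6 N·m.
The cable tension T acts at 1.53 m; only its component perpendicular to the boom, T sinθ, produces torque. sin 21° = 0.3584.
Balancing moments: T × 1.53 × 0.3584 = 127.6, giving T = 127.6 / 0.5484 = 233 N.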